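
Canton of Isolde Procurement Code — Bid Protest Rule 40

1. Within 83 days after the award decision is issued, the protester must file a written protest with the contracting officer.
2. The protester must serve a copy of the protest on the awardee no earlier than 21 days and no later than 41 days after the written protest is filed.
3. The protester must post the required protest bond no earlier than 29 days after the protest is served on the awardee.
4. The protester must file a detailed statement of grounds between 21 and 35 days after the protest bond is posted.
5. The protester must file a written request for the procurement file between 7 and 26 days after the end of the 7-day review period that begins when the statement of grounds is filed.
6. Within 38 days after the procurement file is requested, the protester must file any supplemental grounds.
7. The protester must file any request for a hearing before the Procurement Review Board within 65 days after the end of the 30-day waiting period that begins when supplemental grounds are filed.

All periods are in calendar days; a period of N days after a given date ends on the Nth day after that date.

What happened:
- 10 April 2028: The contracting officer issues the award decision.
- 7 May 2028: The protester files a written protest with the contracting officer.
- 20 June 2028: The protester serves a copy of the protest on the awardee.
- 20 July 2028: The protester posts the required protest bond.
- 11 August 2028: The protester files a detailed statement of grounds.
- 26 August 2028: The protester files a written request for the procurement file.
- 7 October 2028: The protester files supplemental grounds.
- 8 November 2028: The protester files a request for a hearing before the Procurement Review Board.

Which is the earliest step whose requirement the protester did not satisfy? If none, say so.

Step 2

Step 1: 83 days after 10 April 2028 (when the award decision is issued) is 2 July 2028; 7 May 2028 is within that limit.
Step 2: the window is 21–41 days after 7 May 2028 (when the written protest is filed), so 28 May 2028 through 17 June 2028; 20 June 2028 is 3 days past the end of the window.
No need to go further; step 2 was not satisfied.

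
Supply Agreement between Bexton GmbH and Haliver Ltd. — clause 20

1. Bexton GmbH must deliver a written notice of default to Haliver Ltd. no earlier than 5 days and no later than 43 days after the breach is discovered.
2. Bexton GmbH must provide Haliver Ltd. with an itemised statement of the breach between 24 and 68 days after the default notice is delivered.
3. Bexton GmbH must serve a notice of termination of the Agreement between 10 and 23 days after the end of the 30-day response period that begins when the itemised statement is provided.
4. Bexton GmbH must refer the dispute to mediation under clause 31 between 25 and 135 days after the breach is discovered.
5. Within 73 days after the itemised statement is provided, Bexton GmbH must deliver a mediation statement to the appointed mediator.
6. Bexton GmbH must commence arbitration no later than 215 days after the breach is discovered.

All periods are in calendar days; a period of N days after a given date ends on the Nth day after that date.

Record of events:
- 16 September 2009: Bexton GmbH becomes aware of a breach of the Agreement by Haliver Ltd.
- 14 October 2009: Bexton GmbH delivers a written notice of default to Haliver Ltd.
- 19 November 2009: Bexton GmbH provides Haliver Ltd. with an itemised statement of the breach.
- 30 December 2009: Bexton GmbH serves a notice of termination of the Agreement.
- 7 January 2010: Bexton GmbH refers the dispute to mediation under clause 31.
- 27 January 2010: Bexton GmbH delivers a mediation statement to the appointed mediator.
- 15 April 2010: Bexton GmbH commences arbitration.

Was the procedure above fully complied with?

Step 1 — 5 and 43 days from 16 September 2009 (when the breach is discovered) are 21 September 2009 and 29 October 2009 respectively; 14 October 2009 falls inside that range.
Step 2 — 24 and 68 days from 14 October 2009 (when the default notice is delivered) are 7 November 2009 and 21 December 2009 respectively; 19 November 2009 falls inside that range.
Step 3 — 10 and 23 days from 19 December 2009 (end of the 30-day response period, which began when the itemised statement is provided on 19 November 2009) are 29 December 2009 and 11 January 2010 respectively; done 30 December 2009, which is between those dates.
Step 4 — 25 and 135 days from 16 September 2009 (when the breach is discovered) are 11 October 2009 and 29 January 2010 respectively; 7 January 2010 falls inside that range.
Step 5 — counting 73 days from 19 November 2009 (when the itemised statement is provided) gives a deadline of 31 January 2010; 27 January 2010 is within that limit.
Step 6 — counting 215 days from 16 September 2009 (when the breach is discovered) gives a deadline of 19 April 2010; completed 15 April 2010, before the deadline.

Yes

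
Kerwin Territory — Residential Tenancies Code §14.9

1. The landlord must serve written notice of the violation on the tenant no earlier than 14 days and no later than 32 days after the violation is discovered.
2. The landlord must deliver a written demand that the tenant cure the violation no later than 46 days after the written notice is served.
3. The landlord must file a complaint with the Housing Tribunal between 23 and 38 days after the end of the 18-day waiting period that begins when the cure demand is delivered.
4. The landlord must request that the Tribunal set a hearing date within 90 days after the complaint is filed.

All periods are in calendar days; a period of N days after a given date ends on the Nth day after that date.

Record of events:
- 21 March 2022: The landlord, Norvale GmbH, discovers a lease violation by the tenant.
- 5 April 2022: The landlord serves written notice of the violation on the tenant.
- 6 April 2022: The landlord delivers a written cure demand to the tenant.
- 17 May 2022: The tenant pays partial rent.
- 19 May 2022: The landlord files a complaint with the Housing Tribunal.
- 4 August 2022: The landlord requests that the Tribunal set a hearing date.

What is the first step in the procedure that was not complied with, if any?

(1) the permitted window runs from 21 March 2022 + 14 = 4 April 2022 to 21 March 2022 + 32 = 22 April 2022; done 5 April 2022, which is between those dates.
(2) due by 5 April 2022 + 46 days = 21 May 2022; completed 6 April 2022, before the deadline.
(3) the permitted window runs from 24 April 2022 + 23 = 17 May 2022 to 24 April 2022 + 38 = 1 June 2022; 19 May 2022 falls inside that range.
(4) due by 19 May 2022 + 90 days = 17 August 2022; done 4 August 2022 — timely.

None — every step was satisfied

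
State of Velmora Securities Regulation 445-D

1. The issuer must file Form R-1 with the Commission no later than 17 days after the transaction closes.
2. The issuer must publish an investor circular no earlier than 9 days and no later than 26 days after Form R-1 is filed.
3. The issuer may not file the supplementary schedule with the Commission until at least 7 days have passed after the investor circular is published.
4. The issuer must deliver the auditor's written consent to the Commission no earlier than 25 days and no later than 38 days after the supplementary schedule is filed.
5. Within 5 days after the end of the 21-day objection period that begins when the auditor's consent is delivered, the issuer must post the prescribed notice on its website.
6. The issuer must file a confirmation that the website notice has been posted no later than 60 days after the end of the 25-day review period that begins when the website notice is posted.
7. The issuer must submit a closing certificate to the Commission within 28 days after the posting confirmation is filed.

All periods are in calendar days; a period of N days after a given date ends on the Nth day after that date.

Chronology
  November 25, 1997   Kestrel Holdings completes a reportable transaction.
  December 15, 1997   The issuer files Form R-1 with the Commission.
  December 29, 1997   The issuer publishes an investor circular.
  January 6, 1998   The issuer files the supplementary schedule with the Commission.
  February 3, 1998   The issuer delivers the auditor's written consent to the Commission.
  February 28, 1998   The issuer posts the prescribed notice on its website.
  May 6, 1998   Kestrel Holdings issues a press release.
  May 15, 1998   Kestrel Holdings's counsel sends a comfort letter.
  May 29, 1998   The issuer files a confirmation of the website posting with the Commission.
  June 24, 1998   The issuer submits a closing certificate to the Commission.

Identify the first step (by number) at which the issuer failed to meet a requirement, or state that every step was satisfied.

Step 1: 17 days after November 25, 1997 (when the transaction closes) is December 12, 1997; done December 15, 1997 — 3 days late.
The procedure was therefore not followed at step 1.

Step 1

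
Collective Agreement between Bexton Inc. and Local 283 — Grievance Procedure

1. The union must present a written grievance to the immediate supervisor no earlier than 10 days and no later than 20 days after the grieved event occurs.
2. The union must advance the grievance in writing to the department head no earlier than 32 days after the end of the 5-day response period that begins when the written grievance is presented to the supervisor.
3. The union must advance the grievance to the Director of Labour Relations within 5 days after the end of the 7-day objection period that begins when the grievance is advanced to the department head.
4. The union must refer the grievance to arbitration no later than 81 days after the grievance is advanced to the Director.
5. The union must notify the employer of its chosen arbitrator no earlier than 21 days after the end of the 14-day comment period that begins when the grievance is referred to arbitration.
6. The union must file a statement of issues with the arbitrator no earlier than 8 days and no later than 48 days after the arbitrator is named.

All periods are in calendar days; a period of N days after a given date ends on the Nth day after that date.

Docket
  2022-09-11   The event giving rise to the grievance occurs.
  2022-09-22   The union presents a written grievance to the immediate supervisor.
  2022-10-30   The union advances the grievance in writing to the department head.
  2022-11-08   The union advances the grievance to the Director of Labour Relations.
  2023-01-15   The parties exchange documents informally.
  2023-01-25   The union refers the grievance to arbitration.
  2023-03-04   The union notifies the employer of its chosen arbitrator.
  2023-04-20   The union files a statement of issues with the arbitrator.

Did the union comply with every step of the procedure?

Step 1 — 10 and 20 days from 2022-09-11 (when the grieved event occurs) are 2022-09-21 and 2022-10-01 respectively; done 2022-09-22 — within the window.
Step 2 — must wait 32 days from 2022-09-27 (end of the 5-day response period, which began when the written grievance is presented to the supervisor on 2022-09-22), so not before 2022-10-29; 2022-10-30 is on or after that date.
Step 3 — counting 5 days from 2022-11-06 (end of the 7-day objection period, which began when the grievance is advanced to the department head on 2022-10-30) gives a deadline of 2022-11-11; done 2022-11-08 — timely.
Step 4 — counting 81 days from 2022-11-08 (when the grievance is advanced to the Director) gives a deadline of 2023-01-28; done 2023-01-25 — timely.
Step 5 — must wait 21 days from 2023-02-08 (end of the 14-day comment period, which began when the grievance is referred to arbitration on 2023-01-25), so not before 2023-03-01; 2023-03-04 is on or after that date.
Step 6 — 8 and 48 days from 2023-03-04 (when the arbitrator is named) are 2023-03-12 and 2023-04-21 respectively; 2023-04-20 falls inside that range.

Yes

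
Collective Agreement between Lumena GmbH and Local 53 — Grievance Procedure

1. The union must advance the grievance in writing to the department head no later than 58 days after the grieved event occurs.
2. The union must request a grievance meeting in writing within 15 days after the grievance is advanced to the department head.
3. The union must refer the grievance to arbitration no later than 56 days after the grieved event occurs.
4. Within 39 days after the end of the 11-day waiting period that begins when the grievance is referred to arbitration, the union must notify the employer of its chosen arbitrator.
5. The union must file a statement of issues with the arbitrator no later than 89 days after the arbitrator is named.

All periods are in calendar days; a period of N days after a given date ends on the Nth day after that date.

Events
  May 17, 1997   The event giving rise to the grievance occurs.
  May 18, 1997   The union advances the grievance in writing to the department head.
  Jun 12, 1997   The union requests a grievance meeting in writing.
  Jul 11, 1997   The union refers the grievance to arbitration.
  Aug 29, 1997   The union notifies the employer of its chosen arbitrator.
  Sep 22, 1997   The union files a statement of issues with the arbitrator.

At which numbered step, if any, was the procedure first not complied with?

Step 2

Step 1: 58 days after May 17, 1997 (when the grieved event occurs) is Jul 14, 1997; May 18, 1997 is within that limit.
Step 2: 15 days after May 18, 1997 (when the grievance is advanced to the department head) is Jun 2, 1997; not done until Jun 12, 1997, 10 days after the deadline.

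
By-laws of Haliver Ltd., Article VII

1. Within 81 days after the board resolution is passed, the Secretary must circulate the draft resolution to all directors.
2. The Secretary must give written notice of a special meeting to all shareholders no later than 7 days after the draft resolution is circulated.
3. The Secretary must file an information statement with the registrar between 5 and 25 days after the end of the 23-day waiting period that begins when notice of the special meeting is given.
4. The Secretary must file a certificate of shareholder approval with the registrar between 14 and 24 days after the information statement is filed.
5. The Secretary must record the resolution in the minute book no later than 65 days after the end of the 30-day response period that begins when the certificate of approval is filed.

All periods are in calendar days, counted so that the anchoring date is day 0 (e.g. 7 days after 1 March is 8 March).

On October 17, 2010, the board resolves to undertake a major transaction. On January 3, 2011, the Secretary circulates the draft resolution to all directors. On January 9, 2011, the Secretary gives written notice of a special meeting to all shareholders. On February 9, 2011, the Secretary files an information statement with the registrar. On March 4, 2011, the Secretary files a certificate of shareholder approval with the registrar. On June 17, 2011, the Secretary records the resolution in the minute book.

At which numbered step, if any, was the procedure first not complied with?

(1) due by October 17, 2010 + 81 days = January 6, 2011; done January 3, 2011 — timely.
(2) due by January 3, 2011 + 7 days = January 10, 2011; completed January 9, 2011, before the deadline.
(3) the permitted window runs from February 1, 2011 + 5 = February 6, 2011 to February 1, 2011 + 25 = February 26, 2011; done February 9, 2011, which is between those dates.
(4) the permitted window runs from February 9, 2011 + 14 = February 23, 2011 to February 9, 2011 + 24 = March 5, 2011; done March 4, 2011 — within the window.
(5) due by April 3, 2011 + 65 days = June 7, 2011; June 17, 2011 misses that deadline by 10 days.
That is the first point of non-compliance.

Step 5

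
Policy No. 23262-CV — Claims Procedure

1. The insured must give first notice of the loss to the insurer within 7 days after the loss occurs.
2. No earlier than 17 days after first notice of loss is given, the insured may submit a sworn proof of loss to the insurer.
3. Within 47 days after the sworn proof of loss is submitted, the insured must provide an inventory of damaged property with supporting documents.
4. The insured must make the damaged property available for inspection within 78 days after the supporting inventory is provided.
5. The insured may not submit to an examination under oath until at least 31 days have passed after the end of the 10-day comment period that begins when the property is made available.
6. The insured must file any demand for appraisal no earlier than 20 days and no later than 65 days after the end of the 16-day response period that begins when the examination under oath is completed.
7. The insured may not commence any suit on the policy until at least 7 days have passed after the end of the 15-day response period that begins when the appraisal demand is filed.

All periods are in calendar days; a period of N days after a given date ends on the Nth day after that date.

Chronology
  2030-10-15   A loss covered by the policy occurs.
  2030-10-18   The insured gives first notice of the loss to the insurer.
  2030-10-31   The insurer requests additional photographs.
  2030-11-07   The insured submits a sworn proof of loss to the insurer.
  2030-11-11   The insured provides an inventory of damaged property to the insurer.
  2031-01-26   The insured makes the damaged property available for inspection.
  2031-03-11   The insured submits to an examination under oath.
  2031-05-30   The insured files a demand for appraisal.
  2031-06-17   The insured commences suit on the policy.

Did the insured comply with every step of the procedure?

Step 1 — counting 7 days from 2030-10-15 (when the loss occurs) gives a deadline of 2030-10-22; done 2030-10-18 — timely.
Step 2 — must wait 17 days from 2030-10-18 (when first notice of loss is given), so not before 2030-11-04; done 2030-11-07, after the minimum wait.
Step 3 — counting 47 days from 2030-11-07 (when the sworn proof of loss is submitted) gives a deadline of 2030-12-24; 2030-11-11 is within that limit.
Step 4 — counting 78 days from 2030-11-11 (when the supporting inventory is provided) gives a deadline of 2031-01-28; completed 2031-01-26, before the deadline.
Step 5 — must wait 31 days from 2031-02-05 (end of the 10-day comment period, which began when the property is made available on 2031-01-26), so not before 2031-03-08; done 2031-03-11, after the minimum wait.
Step 6 — 20 and 65 days from 2031-03-27 (end of the 16-day response period, which began when the examination under oath is completed on 2031-03-11) are 2031-04-16 and 2031-05-31 respectively; 2031-05-30 falls inside that range.
Step 7 — must wait 7 days from 2031-06-14 (end of the 15-day response period, which began when the appraisal demand is filed on 2031-05-30), so not before 2031-06-21; acted on 2031-06-17, 4 days prematurely.

No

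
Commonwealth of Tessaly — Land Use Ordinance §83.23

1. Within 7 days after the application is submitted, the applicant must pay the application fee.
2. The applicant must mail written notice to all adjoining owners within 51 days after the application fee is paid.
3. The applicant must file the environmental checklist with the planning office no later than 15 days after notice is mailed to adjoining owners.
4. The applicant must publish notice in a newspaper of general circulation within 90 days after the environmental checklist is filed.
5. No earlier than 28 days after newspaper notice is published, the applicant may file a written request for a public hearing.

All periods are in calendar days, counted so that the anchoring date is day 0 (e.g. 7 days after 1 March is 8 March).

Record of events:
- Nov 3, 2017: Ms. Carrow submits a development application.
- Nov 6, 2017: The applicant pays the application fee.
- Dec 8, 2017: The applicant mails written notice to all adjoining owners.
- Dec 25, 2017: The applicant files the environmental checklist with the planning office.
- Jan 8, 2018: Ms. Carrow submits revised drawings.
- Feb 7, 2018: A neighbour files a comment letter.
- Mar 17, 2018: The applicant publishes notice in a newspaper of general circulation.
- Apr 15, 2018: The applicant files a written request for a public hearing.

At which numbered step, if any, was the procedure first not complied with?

Step 3

Step 1 — counting 7 days from Nov 3, 2017 (when the application is submitted) gives a deadline of Nov 10, 2017; completed Nov 6, 2017, before the deadline.
Step 2 — counting 51 days from Nov 6, 2017 (when the application fee is paid) gives a deadline of Dec 27, 2017; completed Dec 8, 2017, before the deadline.
Step 3 — counting 15 days from Dec 8, 2017 (when notice is mailed to adjoining owners) gives a deadline of Dec 23, 2017; not done until Dec 25, 2017, 2 days after the deadline.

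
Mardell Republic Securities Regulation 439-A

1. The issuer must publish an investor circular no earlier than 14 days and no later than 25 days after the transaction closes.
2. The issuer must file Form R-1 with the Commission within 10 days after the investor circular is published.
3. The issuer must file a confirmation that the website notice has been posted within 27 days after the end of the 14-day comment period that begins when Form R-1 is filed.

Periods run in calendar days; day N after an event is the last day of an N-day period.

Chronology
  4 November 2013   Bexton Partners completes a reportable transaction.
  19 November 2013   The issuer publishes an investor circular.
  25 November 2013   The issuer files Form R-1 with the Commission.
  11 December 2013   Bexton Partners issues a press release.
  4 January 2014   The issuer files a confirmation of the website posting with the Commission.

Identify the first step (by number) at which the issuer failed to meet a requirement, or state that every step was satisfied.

None — every step was satisfied

Step 1 — 14 and 25 days from 4 November 2013 (when the transaction closes) are 18 November 2013 and 29 November 2013 respectively; 19 November 2013 falls inside that range.
Step 2 — counting 10 days from 19 November 2013 (when the investor circular is published) gives a deadline of 29 November 2013; done 25 November 2013 — timely.
Step 3 — counting 27 days from 9 December 2013 (end of the 14-day comment period, which began when Form R-1 is filed on 25 November 2013) gives a deadline of 5 January 2014; completed 4 January 2014, before the deadline.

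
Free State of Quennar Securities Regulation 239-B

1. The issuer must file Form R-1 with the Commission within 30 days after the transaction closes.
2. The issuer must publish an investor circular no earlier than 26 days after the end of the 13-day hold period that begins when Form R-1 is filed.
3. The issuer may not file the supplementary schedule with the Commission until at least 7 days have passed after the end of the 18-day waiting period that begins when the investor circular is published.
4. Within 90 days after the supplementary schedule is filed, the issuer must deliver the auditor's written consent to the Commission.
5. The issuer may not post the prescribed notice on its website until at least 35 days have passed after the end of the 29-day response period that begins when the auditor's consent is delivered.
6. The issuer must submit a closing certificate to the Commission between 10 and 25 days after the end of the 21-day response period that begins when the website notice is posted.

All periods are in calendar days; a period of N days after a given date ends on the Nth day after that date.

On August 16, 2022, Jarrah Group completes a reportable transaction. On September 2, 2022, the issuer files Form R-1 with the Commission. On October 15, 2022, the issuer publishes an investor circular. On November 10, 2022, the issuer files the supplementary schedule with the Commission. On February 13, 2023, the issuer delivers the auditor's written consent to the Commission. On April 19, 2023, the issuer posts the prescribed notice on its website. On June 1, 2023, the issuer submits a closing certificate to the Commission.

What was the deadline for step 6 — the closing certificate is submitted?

The website notice is posted on April 19, 2023; the 21-day response period therefore ends May 10, 2023, and step 6 runs from that date. The window is 10–25 days after May 10, 2023; it closes on June 4, 2023.

June 4, 2023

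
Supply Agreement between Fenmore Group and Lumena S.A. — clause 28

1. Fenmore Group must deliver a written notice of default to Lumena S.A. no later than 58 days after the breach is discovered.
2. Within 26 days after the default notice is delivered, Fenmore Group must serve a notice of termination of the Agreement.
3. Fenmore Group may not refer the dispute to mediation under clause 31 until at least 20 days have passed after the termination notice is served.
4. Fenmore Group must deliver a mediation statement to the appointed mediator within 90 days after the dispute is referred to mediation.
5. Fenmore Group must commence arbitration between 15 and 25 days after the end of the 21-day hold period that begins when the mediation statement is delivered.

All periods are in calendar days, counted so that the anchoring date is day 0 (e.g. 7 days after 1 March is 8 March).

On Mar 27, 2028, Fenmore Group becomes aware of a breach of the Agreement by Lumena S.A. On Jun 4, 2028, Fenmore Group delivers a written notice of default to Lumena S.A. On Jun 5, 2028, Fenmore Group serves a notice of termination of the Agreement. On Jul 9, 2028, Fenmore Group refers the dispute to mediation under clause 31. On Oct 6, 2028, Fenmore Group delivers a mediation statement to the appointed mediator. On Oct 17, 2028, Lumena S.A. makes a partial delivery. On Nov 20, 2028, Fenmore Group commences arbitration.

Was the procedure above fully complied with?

No

Step 1 — counting 58 days from Mar 27, 2028 (when the breach is discovered) gives a deadline of May 24, 2028; done Jun 4, 2028 — 11 days late.
That is the first point of non-compliance.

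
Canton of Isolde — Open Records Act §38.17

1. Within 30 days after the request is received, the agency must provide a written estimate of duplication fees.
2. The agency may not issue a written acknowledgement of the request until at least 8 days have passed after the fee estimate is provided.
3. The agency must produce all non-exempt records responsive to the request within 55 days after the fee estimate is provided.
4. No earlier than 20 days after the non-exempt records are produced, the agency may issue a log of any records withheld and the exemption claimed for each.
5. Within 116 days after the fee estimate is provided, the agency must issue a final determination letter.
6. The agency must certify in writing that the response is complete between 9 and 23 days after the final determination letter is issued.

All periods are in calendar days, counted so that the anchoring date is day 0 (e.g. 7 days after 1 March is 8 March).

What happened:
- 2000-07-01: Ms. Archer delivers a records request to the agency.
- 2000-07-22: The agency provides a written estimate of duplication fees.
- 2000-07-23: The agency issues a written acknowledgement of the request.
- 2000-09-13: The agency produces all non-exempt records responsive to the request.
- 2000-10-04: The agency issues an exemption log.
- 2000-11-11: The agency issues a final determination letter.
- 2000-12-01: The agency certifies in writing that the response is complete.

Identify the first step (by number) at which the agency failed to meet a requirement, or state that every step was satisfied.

Step 2

Step 1: 30 days after 2000-07-01 (when the request is received) is 2000-07-31; done 2000-07-22 — timely.
Step 2: the earliest permitted date is 8 days after 2000-07-22 (when the fee estimate is provided), i.e. 2000-07-30; done 2000-07-23 — 7 days too early.
Later steps need not be reached.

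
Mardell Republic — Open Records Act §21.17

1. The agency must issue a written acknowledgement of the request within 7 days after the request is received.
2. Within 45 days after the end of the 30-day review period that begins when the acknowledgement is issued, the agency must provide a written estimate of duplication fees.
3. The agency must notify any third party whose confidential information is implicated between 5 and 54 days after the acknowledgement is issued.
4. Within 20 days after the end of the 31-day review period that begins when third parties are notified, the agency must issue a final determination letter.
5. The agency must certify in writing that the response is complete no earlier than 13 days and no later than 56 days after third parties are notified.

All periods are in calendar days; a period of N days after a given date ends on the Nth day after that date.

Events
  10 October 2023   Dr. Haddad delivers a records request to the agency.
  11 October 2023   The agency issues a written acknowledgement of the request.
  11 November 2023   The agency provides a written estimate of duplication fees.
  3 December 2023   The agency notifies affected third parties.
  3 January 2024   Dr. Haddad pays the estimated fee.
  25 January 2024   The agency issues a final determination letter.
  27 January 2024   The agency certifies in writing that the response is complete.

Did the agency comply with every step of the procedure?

Step 1 — counting 7 days from 10 October 2023 (when the request is received) gives a deadline of 17 October 2023; completed 11 October 2023, before the deadline.
Step 2 — counting 45 days from 10 November 2023 (end of the 30-day review period, which began when the acknowledgement is issued on 11 October 2023) gives a deadline of 25 December 2023; completed 11 November 2023, before the deadline.
Step 3 — 5 and 54 days from 11 October 2023 (when the acknowledgement is issued) are 16 October 2023 and 4 December 2023 respectively; done 3 December 2023 — within the window.
Step 4 — counting 20 days from 3 January 2024 (end of the 31-day review period, which began when third parties are notified on 3 December 2023) gives a deadline of 23 January 2024; done 25 January 2024 — 2 days late.

No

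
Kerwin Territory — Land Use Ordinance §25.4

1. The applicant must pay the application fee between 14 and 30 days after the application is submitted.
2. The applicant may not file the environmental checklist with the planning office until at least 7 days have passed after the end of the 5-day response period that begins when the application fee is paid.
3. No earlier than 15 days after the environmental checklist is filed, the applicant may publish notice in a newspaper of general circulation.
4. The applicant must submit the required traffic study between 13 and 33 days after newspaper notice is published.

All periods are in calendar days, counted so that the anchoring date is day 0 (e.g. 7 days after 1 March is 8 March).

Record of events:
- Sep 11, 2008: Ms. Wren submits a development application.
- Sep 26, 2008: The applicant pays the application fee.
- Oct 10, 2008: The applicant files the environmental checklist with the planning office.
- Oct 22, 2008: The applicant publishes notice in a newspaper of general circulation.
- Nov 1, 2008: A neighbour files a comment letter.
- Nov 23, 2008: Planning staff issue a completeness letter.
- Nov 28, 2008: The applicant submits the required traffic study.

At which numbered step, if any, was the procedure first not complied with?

(1) the permitted window runs from Sep 11, 2008 + 14 = Sep 25, 2008 to Sep 11, 2008 + 30 = Oct 11, 2008; Sep 26, 2008 falls inside that range.
(2) permitted from Oct 1, 2008 + 7 days = Oct 8, 2008 onward; Oct 10, 2008 is on or after that date.
(3) permitted from Oct 10, 2008 + 15 days = Oct 25, 2008 onward; acted on Oct 22, 2008, 3 days prematurely.
The procedure was therefore not followed at step 3.

Step 3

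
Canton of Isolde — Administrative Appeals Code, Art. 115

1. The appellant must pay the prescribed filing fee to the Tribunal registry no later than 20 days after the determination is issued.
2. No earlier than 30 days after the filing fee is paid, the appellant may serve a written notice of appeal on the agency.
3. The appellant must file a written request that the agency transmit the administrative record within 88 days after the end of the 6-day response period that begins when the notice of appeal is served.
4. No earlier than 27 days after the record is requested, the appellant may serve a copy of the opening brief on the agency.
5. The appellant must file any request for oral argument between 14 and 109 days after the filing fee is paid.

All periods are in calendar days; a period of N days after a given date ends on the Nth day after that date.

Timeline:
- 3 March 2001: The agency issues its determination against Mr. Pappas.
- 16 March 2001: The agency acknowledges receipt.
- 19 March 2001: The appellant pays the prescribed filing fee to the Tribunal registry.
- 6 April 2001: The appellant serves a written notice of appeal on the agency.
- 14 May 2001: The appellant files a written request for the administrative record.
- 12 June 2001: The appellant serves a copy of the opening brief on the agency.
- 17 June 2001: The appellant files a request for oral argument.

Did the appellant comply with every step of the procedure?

No

(1) due by 3 March 2001 + 20 days = 23 March 2001; completed 19 March 2001, before the deadline.
(2) permitted from 19 March 2001 + 30 days = 18 April 2001 onward; done 6 April 2001 — 12 days too early.
The procedure was therefore not followed at step 2.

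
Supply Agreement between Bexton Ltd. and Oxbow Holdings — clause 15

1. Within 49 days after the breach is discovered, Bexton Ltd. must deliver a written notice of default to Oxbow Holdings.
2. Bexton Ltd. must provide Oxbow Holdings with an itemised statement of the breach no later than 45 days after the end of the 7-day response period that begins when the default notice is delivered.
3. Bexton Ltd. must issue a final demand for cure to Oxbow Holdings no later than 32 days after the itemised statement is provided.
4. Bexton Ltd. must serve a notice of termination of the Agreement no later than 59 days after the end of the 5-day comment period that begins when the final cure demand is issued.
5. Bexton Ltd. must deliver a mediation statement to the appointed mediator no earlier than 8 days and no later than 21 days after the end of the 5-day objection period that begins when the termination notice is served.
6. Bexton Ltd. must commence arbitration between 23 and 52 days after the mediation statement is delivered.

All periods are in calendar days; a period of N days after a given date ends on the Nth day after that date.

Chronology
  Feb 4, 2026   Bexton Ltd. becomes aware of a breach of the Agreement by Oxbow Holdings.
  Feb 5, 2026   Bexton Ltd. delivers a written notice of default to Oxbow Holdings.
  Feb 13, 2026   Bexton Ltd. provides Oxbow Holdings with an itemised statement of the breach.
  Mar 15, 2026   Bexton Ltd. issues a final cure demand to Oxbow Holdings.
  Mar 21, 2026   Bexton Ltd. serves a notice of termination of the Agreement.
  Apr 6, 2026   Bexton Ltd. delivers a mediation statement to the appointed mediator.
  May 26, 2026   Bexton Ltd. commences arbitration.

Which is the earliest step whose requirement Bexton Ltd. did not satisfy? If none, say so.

None — every step was satisfied

(1) due by Feb 4, 2026 + 49 days = Mar 25, 2026; done Feb 5, 2026 — timely.
(2) due by Feb 12, 2026 + 45 days = Mar 29, 2026; Feb 13, 2026 is within that limit.
(3) due by Feb 13, 2026 + 32 days = Mar 17, 2026; done Mar 15, 2026 — timely.
(4) due by Mar 20, 2026 + 59 days = May 18, 2026; completed Mar 21, 2026, before the deadline.
(5) the permitted window runs from Mar 26, 2026 + 8 = Apr 3, 2026 to Mar 26, 2026 + 21 = Apr 16, 2026; done Apr 6, 2026, which is between those dates.
(6) the permitted window runs from Apr 6, 2026 + 23 = Apr 29, 2026 to Apr 6, 2026 + 52 = May 28, 2026; May 26, 2026 falls inside that range.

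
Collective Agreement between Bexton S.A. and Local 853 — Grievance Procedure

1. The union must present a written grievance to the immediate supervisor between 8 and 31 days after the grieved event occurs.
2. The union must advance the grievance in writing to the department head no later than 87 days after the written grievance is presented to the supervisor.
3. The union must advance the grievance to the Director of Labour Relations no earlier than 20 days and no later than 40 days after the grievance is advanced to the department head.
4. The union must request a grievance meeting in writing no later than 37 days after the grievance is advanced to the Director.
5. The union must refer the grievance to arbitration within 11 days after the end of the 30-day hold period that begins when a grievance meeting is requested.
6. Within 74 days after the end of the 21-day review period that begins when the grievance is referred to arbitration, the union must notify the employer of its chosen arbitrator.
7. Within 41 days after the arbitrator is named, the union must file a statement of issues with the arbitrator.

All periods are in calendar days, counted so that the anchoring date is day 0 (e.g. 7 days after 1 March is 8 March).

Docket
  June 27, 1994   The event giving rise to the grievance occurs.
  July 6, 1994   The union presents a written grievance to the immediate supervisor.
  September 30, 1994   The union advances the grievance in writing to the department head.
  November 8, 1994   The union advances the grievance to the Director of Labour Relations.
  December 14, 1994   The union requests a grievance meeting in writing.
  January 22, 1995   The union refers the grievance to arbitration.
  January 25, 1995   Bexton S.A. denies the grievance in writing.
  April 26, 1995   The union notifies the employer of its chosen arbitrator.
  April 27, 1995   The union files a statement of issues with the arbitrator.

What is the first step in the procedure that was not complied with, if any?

None — every step was satisfied

Step 1 — 8 and 31 days from June 27, 1994 (when the grieved event occurs) are July 5, 1994 and July 28, 1994 respectively; done July 6, 1994, which is between those dates.
Step 2 — counting 87 days from July 6, 1994 (when the written grievance is presented to the supervisor) gives a deadline of October 1, 1994; done September 30, 1994 — timely.
Step 3 — 20 and 40 days from September 30, 1994 (when the grievance is advanced to the department head) are October 20, 1994 and November 9, 1994 respectively; November 8, 1994 falls inside that range.
Step 4 — counting 37 days from November 8, 1994 (when the grievance is advanced to the Director) gives a deadline of December 15, 1994; done December 14, 1994 — timely.
Step 5 — counting 11 days from January 13, 1995 (end of the 30-day hold period, which began when a grievance meeting is requested on December 14, 1994) gives a deadline of January 24, 1995; completed January 22, 1995, before the deadline.
Step 6 — counting 74 days from February 12, 1995 (end of the 21-day review period, which began when the grievance is referred to arbitration on January 22, 1995) gives a deadline of April 27, 1995; April 26, 1995 is within that limit.
Step 7 — counting 41 days from April 26, 1995 (when the arbitrator is named) gives a deadline of June 6, 1995; April 27, 1995 is within that limit.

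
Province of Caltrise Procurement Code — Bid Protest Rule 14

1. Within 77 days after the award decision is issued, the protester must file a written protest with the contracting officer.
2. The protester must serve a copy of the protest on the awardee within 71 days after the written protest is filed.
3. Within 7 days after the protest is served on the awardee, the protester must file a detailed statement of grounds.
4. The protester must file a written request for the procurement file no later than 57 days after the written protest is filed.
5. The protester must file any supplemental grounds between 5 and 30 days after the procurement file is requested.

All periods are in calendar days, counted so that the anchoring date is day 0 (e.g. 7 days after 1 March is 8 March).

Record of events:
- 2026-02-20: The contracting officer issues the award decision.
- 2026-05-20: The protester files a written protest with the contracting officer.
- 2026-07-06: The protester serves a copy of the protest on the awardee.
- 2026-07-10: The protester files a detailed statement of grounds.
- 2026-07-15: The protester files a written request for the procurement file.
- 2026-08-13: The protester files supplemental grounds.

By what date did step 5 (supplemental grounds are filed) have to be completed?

Step 5 runs from 2026-07-15, when the procurement file is requested. The window is 5–30 days after 2026-07-15; it closes on 2026-08-14.

2026-08-14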